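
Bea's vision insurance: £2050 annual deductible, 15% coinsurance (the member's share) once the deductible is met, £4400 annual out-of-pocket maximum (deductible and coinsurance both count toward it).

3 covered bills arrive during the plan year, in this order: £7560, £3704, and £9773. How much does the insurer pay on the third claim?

#1 (£7560): deductible takes £2050, £5510 remains; 15% of £5510 = £826.50. Member owes £2876.50 (running OOP £2876.50). Insurer: £7560 − £2876.50 = £4683.50.
#2 (£3704): 15% coinsurance on £3704 = £555.60. Member owes £555.60 (running OOP £3432.10). Insurer: £3704 − £555.60 = £3148.40.
#3 (£9773): deductible met; 15% of £9773 = £1465.95. That would push OOP to £4898.05, over the £4400 cap, so member pays £4400 − £3432.10 = £967.90. Plan pays £9773 − £967.90 = £8805.10.

£8805.10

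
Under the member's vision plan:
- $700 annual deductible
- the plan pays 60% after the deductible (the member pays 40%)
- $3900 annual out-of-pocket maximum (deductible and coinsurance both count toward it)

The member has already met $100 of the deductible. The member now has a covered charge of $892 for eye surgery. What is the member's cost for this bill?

Deductible still to meet: $700 − $100 = $600.
The remaining $292 (= $892 − $600) moves to coinsurance.
Member's 40% share of $292 is $116.80.
That puts the member's cost at $600 + $116.80 = $716.80 before any cap.
Cumulative spending $100 + $716.80 = $816.80 stays under the $3900 maximum.

$716.80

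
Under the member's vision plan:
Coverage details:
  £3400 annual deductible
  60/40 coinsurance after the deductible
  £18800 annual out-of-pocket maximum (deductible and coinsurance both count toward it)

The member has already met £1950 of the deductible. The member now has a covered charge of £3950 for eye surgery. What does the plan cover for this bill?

Deductible still to meet: £3400 − £1950 = £1450.
After the £1450 deductible portion, £3950 − £1450 = £2500 is subject to coinsurance.
Coinsurance: £2500 × 40% = £1000.
So the member owes £1450 + £1000 = £2450 before any cap.
Cumulative spending £1950 + £2450 = £4400 stays under the £18800 maximum.
The insurer covers the remainder: £3950 − £2450 = £1500.

£1500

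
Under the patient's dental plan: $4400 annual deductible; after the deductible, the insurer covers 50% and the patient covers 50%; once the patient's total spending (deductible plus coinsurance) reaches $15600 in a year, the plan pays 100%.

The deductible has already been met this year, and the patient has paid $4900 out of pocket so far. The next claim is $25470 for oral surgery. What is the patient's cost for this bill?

With the deductible met, the entire $25470 is subject to coinsurance.
Patient's 50% share of $25470 is $12735.
Year-to-date out-of-pocket would reach $4900 + $12735 = $17635, above the $15600 maximum, so the patient pays only $15600 − $4900 = $10700.

$10700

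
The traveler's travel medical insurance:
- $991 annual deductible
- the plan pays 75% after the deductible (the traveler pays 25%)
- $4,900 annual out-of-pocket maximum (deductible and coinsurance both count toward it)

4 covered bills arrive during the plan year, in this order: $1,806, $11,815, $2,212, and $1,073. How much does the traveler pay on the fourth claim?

$198.50

#1 ($1,806): $991 finishes the deductible; $815 goes to coinsurance; traveler's 25% is $203.75. Cost to traveler: $1,194.75. OOP to date $1,194.75.
#2 ($11,815): deductible met; 25% of $11,815 = $2,953.75. Traveler pays $2,953.75; OOP now $4,148.50.
#3 ($2,212): 25% coinsurance on $2,212 = $553. Traveler owes $553 (running OOP $4,701.50).
#4 ($1,073): deductible met; 25% of $1,073 = $268.25. That would push OOP to $4,969.75, over the $4,900 cap, so traveler pays $4,900 − $4,701.50 = $198.50.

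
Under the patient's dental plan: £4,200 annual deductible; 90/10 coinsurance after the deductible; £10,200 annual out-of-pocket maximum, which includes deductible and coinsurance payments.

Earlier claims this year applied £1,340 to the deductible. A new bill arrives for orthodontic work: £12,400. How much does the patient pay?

£3,814

£1,340 of the £4,200 deductible is already met, leaving £2,860.
That leaves £12,400 − £2,860 = £9,540 for coinsurance.
10% of £9,540 = £954 falls to the patient.
So the patient owes £2,860 + £954 = £3,814 before any cap.
Total out-of-pocket so far would be £1,340 + £3,814 = £5,154, below the £10,200 cap — no reduction.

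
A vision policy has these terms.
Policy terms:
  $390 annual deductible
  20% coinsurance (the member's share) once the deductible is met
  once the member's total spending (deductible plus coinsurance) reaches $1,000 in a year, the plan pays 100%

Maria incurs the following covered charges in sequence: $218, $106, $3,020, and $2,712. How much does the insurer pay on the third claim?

$2,363.20

Claim 1 — $218: fully absorbed by the deductible. Member owes $218 (running OOP $218). Insurer: $218 − $218 = $0.
Claim 2 — $106: all of it applies to the deductible. Member owes $106 (running OOP $324). Insurer: $106 − $106 = $0.
Claim 3 — $3,020: deductible takes $66, $2,954 remains; coinsurance $2,954 × 20% = $590.80. Member pays $656.80; OOP now $980.80. Plan pays $3,020 − $656.80 = $2,363.20.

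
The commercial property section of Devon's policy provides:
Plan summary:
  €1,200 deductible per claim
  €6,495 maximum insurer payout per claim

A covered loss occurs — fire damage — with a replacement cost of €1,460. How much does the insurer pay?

Less the €1,200 deductible: €1,460 − €1,200 = €260.
That's under the €6,495 cap, so the insurer reimburses the full €260.

€260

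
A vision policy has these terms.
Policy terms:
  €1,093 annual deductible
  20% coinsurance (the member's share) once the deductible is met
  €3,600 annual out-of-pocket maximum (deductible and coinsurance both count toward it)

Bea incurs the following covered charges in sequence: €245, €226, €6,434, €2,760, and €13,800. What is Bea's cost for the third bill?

€1,784.40

Claim 1 — €245: entire amount goes to the deductible. Cost to member: €245. OOP to date €245.
Claim 2 — €226: fully absorbed by the deductible. Member owes €226 (running OOP €471).
Claim 3 — €6,434: €622 finishes the deductible; €5,812 goes to coinsurance; 20% of €5,812 = €1,162.40. Member owes €1,784.40 (running OOP €2,255.40).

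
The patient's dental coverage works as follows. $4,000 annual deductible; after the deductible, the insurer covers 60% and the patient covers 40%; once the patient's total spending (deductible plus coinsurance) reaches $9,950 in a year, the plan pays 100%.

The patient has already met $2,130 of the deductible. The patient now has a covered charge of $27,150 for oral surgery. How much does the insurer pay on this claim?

$2,130 of the $4,000 deductible is already met, leaving $1,870.
After the $1,870 deductible portion, $27,150 − $1,870 = $25,280 is subject to coinsurance.
Coinsurance: $25,280 × 40% = $10,112.
So the patient owes $1,870 + $10,112 = $11,982 before any cap.
That would bring total out-of-pocket to $14,112, past the $9,950 cap. The patient is capped at $9,950 − $2,130 = $7,820 on this claim.
The plan picks up $27,150 − $7,820 = $19,330.

$19,330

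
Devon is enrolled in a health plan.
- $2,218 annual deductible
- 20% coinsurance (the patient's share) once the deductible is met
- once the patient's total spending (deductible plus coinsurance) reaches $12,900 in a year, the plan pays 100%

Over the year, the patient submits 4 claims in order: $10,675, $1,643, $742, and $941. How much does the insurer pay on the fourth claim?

Claim 1 ($10,675): $2,218 finishes the deductible; $8,457 goes to coinsurance; coinsurance $8,457 × 20% = $1,691.40. Patient pays $3,909.40; OOP now $3,909.40. Insurer: $10,675 − $3,909.40 = $6,765.60.
Claim 2 ($1,643): 20% coinsurance on $1,643 = $328.60. Cost to patient: $328.60. OOP to date $4,238. Plan pays $1,643 − $328.60 = $1,314.40.
Claim 3 ($742): 20% coinsurance on $742 = $148.40. Patient pays $148.40; OOP now $4,386.40. Insurer: $742 − $148.40 = $593.60.
Claim 4 ($941): deductible met; 20% of $941 = $188.20. Patient pays $188.20; OOP now $4,574.60. Insurer: $941 − $188.20 = $752.80.

$752.80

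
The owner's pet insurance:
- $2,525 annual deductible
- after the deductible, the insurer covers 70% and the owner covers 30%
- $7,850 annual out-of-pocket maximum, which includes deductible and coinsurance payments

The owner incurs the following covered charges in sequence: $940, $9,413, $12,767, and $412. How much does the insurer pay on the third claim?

$9,790.40

Claim 1 — $940: all of it applies to the deductible. Cost to owner: $940. OOP to date $940. Plan pays $940 − $940 = $0.
Claim 2 — $9,413: $1,585 to deductible, leaving $7,828; 30% of $7,828 = $2,348.40. Owner pays $3,933.40; OOP now $4,873.40. Plan pays $9,413 − $3,933.40 = $5,479.60.
Claim 3 — $12,767: deductible met; 30% of $12,767 = $3,830.10. That would push OOP to $8,703.50, over the $7,850 cap, so owner pays $7,850 − $4,873.40 = $2,976.60. Plan pays $12,767 − $2,976.60 = $9,790.40.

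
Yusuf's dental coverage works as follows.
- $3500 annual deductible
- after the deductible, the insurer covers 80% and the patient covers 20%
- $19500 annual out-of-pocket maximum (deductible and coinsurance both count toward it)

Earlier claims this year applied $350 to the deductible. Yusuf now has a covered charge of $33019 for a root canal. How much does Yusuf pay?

$9123.80

Deductible still to meet: $3500 − $350 = $3150.
That leaves $33019 − $3150 = $29869 for coinsurance.
Coinsurance: $29869 × 20% = $5973.80.
That puts the patient's cost at $3150 + $5973.80 = $9123.80 before any cap.
Cumulative spending $350 + $9123.80 = $9473.80 stays under the $19500 maximum.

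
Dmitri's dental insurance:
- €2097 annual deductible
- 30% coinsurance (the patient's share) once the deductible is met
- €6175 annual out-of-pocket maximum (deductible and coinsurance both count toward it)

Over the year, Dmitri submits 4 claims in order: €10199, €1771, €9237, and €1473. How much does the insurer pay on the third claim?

€8120.90

Bill 1, €10199: €2097 to deductible, leaving €8102; coinsurance €8102 × 30% = €2430.60. Cost to patient: €4527.60. OOP to date €4527.60. Insurer: €10199 − €4527.60 = €5671.40.
Bill 2, €1771: deductible already satisfied, so patient's share is 30% × €1771 = €531.30. Patient pays €531.30; OOP now €5058.90. Plan pays €1771 − €531.30 = €1239.70.
Bill 3, €9237: deductible met; 30% of €9237 = €2771.10. Adding that to €5058.90 gives €7830, past the €6175 cap; patient pays only €6175 − €5058.90 = €1116.10. Plan pays €9237 − €1116.10 = €8120.90.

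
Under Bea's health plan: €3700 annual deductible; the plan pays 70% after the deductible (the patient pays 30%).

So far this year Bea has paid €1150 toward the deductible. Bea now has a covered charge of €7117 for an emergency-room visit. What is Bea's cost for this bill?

€1150 of the €3700 deductible is already met, leaving €2550.
That leaves €7117 − €2550 = €4567 for coinsurance.
Patient's 30% share of €4567 is €1370.10.
Patient responsibility: €2550 + €1370.10 = €3920.10.

€3920.10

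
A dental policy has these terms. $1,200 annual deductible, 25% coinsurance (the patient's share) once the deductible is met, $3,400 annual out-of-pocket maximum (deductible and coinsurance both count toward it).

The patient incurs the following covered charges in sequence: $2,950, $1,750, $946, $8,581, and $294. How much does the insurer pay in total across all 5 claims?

Bill 1, $2,950: deductible takes $1,200, $1,750 remains; 25% of $1,750 = $437.50. Patient pays $1,637.50; OOP now $1,637.50. Plan pays $2,950 − $1,637.50 = $1,312.50.
Bill 2, $1,750: deductible already satisfied, so patient's share is 25% × $1,750 = $437.50. Patient pays $437.50; OOP now $2,075. Plan pays $1,750 − $437.50 = $1,312.50.
Bill 3, $946: deductible already satisfied, so patient's share is 25% × $946 = $236.50. Patient pays $236.50; OOP now $2,311.50. Plan pays $946 − $236.50 = $709.50.
Bill 4, $8,581: 25% coinsurance on $8,581 = $2,145.25. That would push OOP to $4,456.75, over the $3,400 cap, so patient pays $3,400 − $2,311.50 = $1,088.50. Plan pays $8,581 − $1,088.50 = $7,492.50.
Bill 5, $294: deductible already satisfied, so patient's share is 25% × $294 = $73.50. Adding that to $3,400 gives $3,473.50, past the $3,400 cap; patient pays only $3,400 − $3,400 = $0. Plan pays $294 − $0 = $294.
Insurer total: $1,312.50 + $1,312.50 + $709.50 + $7,492.50 + $294 = $11,121.

$11,121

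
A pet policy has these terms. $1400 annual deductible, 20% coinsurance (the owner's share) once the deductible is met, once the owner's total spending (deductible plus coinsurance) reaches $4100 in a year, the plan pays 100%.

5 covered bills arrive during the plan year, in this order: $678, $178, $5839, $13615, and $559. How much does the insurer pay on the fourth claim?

$11974

Claim 1 — $678: all of it applies to the deductible. Cost to owner: $678. OOP to date $678. Insurer: $678 − $678 = $0.
Claim 2 — $178: all of it applies to the deductible. Owner owes $178 (running OOP $856). Insurer: $178 − $178 = $0.
Claim 3 — $5839: deductible takes $544, $5295 remains; 20% of $5295 = $1059. Owner pays $1603; OOP now $2459. Insurer: $5839 − $1603 = $4236.
Claim 4 — $13615: deductible already satisfied, so owner's share is 20% × $13615 = $2723. Adding that to $2459 gives $5182, past the $4100 cap; owner pays only $4100 − $2459 = $1641. Insurer: $13615 − $1641 = $11974.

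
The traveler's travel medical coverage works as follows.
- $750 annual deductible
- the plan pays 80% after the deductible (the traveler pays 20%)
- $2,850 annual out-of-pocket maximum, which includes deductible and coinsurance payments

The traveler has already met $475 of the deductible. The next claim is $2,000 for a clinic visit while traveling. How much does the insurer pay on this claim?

$1,380

Deductible still to meet: $750 − $475 = $275.
That leaves $2,000 − $275 = $1,725 for coinsurance.
Traveler's 20% share of $1,725 is $345.
Traveler responsibility before any cap: $275 + $345 = $620.
Total out-of-pocket so far would be $475 + $620 = $1,095, below the $2,850 cap — no reduction.
The insurer covers the remainder: $2,000 − $620 = $1,380.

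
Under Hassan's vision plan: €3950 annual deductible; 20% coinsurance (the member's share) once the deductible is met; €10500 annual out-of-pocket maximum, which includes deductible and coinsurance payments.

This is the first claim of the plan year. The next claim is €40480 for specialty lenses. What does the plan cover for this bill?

Deductible not yet touched, so the first €3950 of the bill goes to the deductible.
That leaves €40480 − €3950 = €36530 for coinsurance.
Coinsurance: €36530 × 20% = €7306.
That puts the member's cost at €3950 + €7306 = €11256 before any cap.
Year-to-date out-of-pocket would reach €0 + €11256 = €11256, above the €10500 maximum, so the member pays only €10500 − €0 = €10500.
Insurer pays the balance: €40480 − €10500 = €29980.

€29980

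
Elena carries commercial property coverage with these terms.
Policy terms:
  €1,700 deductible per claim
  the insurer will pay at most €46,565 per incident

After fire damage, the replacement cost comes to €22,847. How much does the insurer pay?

€21,147

Subtract the deductible: €22,847 − €1,700 = €21,147.
€21,147 is within the €46,565 limit, so the insurer pays €21,147.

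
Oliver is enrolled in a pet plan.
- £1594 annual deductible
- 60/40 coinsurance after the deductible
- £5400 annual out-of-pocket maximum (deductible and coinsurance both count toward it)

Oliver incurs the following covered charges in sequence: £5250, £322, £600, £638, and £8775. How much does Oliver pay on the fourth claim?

£255.20

#1 (£5250): £1594 to deductible, leaving £3656; 40% of £3656 = £1462.40. Owner owes £3056.40 (running OOP £3056.40).
#2 (£322): deductible already satisfied, so owner's share is 40% × £322 = £128.80. Owner owes £128.80 (running OOP £3185.20).
#3 (£600): deductible already satisfied, so owner's share is 40% × £600 = £240. Cost to owner: £240. OOP to date £3425.20.
#4 (£638): deductible already satisfied, so owner's share is 40% × £638 = £255.20. Owner owes £255.20 (running OOP £3680.40).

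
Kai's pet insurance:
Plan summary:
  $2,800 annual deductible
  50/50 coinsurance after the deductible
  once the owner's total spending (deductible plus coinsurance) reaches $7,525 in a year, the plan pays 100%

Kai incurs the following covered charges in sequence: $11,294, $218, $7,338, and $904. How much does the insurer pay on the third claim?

Claim 1 ($11,294): $2,800 finishes the deductible; $8,494 goes to coinsurance; 50% of $8,494 = $4,247. Owner owes $7,047 (running OOP $7,047). Insurer: $11,294 − $7,047 = $4,247.
Claim 2 ($218): deductible already satisfied, so owner's share is 50% × $218 = $109. Owner pays $109; OOP now $7,156. Insurer: $218 − $109 = $109.
Claim 3 ($7,338): deductible met; 50% of $7,338 = $3,669. OOP would hit $10,825 > $7,525, so the cap limits the owner to $7,525 − $7,156 = $369. Insurer: $7,338 − $369 = $6,969.

$6,969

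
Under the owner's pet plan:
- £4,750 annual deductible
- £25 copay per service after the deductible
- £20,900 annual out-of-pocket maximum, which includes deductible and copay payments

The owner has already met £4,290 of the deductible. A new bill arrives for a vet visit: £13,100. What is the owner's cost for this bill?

£4,290 of the £4,750 deductible is already met, leaving £460.
The remaining £12,640 (= £13,100 − £460) moves to the copay.
Copay on this service: £25.
Owner responsibility before any cap: £460 + £25 = £485.
Total out-of-pocket so far would be £4,290 + £485 = £4,775, below the £20,900 cap — no reduction.

£485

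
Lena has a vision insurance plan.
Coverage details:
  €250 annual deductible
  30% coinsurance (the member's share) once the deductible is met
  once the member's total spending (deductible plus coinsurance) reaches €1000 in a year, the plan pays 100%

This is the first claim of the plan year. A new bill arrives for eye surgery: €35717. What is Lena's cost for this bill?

Deductible not yet touched, so the first €250 of the bill goes to the deductible.
The remaining €35467 (= €35717 − €250) moves to coinsurance.
Member's 30% share of €35467 is €10640.10.
Member responsibility before any cap: €250 + €10640.10 = €10890.10.
That would bring total out-of-pocket to €10890.10, past the €1000 cap. The member is capped at €1000 − €0 = €1000 on this claim.

€1000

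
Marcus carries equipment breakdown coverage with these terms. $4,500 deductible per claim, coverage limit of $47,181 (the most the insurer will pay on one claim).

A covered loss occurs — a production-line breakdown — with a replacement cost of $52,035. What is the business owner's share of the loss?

$4,854

After the deductible, $52,035 − $4,500 = $47,535 remains.
The $47,181 per-incident cap binds; insurer pays $47,181.
The business owner bears the rest of the original loss: $52,035 − $47,181 = $4,854.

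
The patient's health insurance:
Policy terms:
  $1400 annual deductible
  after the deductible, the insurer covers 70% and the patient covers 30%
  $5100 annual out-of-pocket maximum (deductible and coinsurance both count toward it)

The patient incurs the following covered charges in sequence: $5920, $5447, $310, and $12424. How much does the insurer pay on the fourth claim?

$11807.10

#1 ($5920): $1400 to deductible, leaving $4520; 30% of $4520 = $1356. Cost to patient: $2756. OOP to date $2756. Plan pays $5920 − $2756 = $3164.
#2 ($5447): deductible already satisfied, so patient's share is 30% × $5447 = $1634.10. Cost to patient: $1634.10. OOP to date $4390.10. Insurer: $5447 − $1634.10 = $3812.90.
#3 ($310): 30% coinsurance on $310 = $93. Cost to patient: $93. OOP to date $4483.10. Plan pays $310 − $93 = $217.
#4 ($12424): deductible met; 30% of $12424 = $3727.20. Adding that to $4483.10 gives $8210.30, past the $5100 cap; patient pays only $5100 − $4483.10 = $616.90. Plan pays $12424 − $616.90 = $11807.10.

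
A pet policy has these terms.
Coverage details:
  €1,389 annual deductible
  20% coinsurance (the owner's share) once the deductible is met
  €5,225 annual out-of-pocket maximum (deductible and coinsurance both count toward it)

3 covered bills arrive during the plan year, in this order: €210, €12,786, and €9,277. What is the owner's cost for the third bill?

#1 (€210): all of it applies to the deductible. Cost to owner: €210. OOP to date €210.
#2 (€12,786): €1,179 finishes the deductible; €11,607 goes to coinsurance; coinsurance €11,607 × 20% = €2,321.40. Owner pays €3,500.40; OOP now €3,710.40.
#3 (€9,277): deductible already satisfied, so owner's share is 20% × €9,277 = €1,855.40. Adding that to €3,710.40 gives €5,565.80, past the €5,225 cap; owner pays only €5,225 − €3,710.40 = €1,514.60.

€1,514.60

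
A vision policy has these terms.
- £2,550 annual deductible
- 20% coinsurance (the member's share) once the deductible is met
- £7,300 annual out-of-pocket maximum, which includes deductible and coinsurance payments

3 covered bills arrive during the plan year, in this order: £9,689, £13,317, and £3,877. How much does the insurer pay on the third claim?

£3,218.20

Claim 1 (£9,689): £2,550 finishes the deductible; £7,139 goes to coinsurance; member's 20% is £1,427.80. Member owes £3,977.80 (running OOP £3,977.80). Plan pays £9,689 − £3,977.80 = £5,711.20.
Claim 2 (£13,317): deductible met; 20% of £13,317 = £2,663.40. Cost to member: £2,663.40. OOP to date £6,641.20. Plan pays £13,317 − £2,663.40 = £10,653.60.
Claim 3 (£3,877): deductible already satisfied, so member's share is 20% × £3,877 = £775.40. Adding that to £6,641.20 gives £7,416.60, past the £7,300 cap; member pays only £7,300 − £6,641.20 = £658.80. Plan pays £3,877 − £658.80 = £3,218.20.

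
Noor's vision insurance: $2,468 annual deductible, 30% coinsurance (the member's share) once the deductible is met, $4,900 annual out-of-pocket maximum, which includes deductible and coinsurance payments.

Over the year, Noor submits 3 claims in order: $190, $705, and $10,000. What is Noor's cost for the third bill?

$4,005

#1 ($190): all of it applies to the deductible. Member owes $190 (running OOP $190).
#2 ($705): entire amount goes to the deductible. Member owes $705 (running OOP $895).
#3 ($10,000): deductible takes $1,573, $8,427 remains; 30% of $8,427 = $2,528.10. Together that's $1,573 + $2,528.10 = $4,101.10. Adding that to $895 gives $4,996.10, past the $4,900 cap; member pays only $4,900 − $895 = $4,005.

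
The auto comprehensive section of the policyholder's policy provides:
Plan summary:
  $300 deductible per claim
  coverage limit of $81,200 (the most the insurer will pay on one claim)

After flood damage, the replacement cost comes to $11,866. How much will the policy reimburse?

$11,566

Less the $300 deductible: $11,866 − $300 = $11,566.
$11,566 ≤ $81,200, so the limit doesn't bind; insurer pays $11,566.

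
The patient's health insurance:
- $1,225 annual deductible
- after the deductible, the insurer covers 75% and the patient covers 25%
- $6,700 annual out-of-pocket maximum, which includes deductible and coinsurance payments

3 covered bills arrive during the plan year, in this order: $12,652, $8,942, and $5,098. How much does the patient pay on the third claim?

Bill 1, $12,652: $1,225 finishes the deductible; $11,427 goes to coinsurance; coinsurance $11,427 × 25% = $2,856.75. Patient owes $4,081.75 (running OOP $4,081.75).
Bill 2, $8,942: deductible met; 25% of $8,942 = $2,235.50. Patient pays $2,235.50; OOP now $6,317.25.
Bill 3, $5,098: deductible met; 25% of $5,098 = $1,274.50. That would push OOP to $7,591.75, over the $6,700 cap, so patient pays $6,700 − $6,317.25 = $382.75.

$382.75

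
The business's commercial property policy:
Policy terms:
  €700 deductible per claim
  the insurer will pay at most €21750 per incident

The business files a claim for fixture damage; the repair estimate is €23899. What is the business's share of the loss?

€2149

After the deductible, €23899 − €700 = €23199 remains.
The €21750 per-incident cap binds; insurer pays €21750.
Out of pocket: €23899 − €21750 = €2149.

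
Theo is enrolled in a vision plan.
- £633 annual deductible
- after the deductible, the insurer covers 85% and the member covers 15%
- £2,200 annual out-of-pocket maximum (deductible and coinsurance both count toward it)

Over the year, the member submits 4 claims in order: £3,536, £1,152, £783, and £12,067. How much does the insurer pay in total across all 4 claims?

#1 (£3,536): £633 finishes the deductible; £2,903 goes to coinsurance; 15% of £2,903 = £435.45. Cost to member: £1,068.45. OOP to date £1,068.45. Insurer: £3,536 − £1,068.45 = £2,467.55.
#2 (£1,152): 15% coinsurance on £1,152 = £172.80. Member pays £172.80; OOP now £1,241.25. Insurer: £1,152 − £172.80 = £979.20.
#3 (£783): deductible met; 15% of £783 = £117.45. Cost to member: £117.45. OOP to date £1,358.70. Plan pays £783 − £117.45 = £665.55.
#4 (£12,067): deductible already satisfied, so member's share is 15% × £12,067 = £1,810.05. OOP would hit £3,168.75 > £2,200, so the cap limits the member to £2,200 − £1,358.70 = £841.30. Plan pays £12,067 − £841.30 = £11,225.70.
Insurer total: £2,467.55 + £979.20 + £665.55 + £11,225.70 = £15,338.

£15,338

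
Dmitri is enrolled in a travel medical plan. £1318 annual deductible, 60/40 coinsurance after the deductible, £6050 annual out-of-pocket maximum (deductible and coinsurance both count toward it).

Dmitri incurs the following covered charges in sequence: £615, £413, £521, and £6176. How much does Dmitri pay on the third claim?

£382.40

Claim 1 — £615: entire amount goes to the deductible. Traveler owes £615 (running OOP £615).
Claim 2 — £413: entire amount goes to the deductible. Traveler owes £413 (running OOP £1028).
Claim 3 — £521: £290 to deductible, leaving £231; 40% of £231 = £92.40. Traveler owes £382.40 (running OOP £1410.40).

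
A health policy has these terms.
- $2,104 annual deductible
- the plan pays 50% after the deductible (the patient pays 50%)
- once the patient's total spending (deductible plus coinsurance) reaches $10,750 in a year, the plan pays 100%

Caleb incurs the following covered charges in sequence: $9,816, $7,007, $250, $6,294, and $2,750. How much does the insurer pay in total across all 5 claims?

Bill 1, $9,816: $2,104 finishes the deductible; $7,712 goes to coinsurance; patient's 50% is $3,856. Patient owes $5,960 (running OOP $5,960). Insurer: $9,816 − $5,960 = $3,856.
Bill 2, $7,007: deductible already satisfied, so patient's share is 50% × $7,007 = $3,503.50. Cost to patient: $3,503.50. OOP to date $9,463.50. Insurer: $7,007 − $3,503.50 = $3,503.50.
Bill 3, $250: deductible already satisfied, so patient's share is 50% × $250 = $125. Patient owes $125 (running OOP $9,588.50). Plan pays $250 − $125 = $125.
Bill 4, $6,294: 50% coinsurance on $6,294 = $3,147. Adding that to $9,588.50 gives $12,735.50, past the $10,750 cap; patient pays only $10,750 − $9,588.50 = $1,161.50. Insurer: $6,294 − $1,161.50 = $5,132.50.
Bill 5, $2,750: deductible met; 50% of $2,750 = $1,375. That would push OOP to $12,125, over the $10,750 cap, so patient pays $10,750 − $10,750 = $0. Insurer: $2,750 − $0 = $2,750.
Insurer total: $3,856 + $3,503.50 + $125 + $5,132.50 + $2,750 = $15,367.

$15,367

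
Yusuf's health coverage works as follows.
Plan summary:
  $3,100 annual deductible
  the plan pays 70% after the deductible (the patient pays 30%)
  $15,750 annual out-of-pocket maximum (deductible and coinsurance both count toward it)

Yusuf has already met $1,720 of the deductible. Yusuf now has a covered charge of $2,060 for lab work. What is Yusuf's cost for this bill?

Remaining deductible: $3,100 − $1,720 = $1,380.
That leaves $2,060 − $1,380 = $680 for coinsurance.
Coinsurance: $680 × 30% = $204.
So the patient owes $1,380 + $204 = $1,584 before any cap.
Total out-of-pocket so far would be $1,720 + $1,584 = $3,304, below the $15,750 cap — no reduction.

$1,584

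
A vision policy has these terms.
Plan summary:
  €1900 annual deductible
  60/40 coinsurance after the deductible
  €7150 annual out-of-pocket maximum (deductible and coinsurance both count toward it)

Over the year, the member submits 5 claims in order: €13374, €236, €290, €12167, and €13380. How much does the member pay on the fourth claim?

Bill 1, €13374: deductible takes €1900, €11474 remains; coinsurance €11474 × 40% = €4589.60. Member pays €6489.60; OOP now €6489.60.
Bill 2, €236: deductible already satisfied, so member's share is 40% × €236 = €94.40. Cost to member: €94.40. OOP to date €6584.
Bill 3, €290: 40% coinsurance on €290 = €116. Cost to member: €116. OOP to date €6700.
Bill 4, €12167: deductible already satisfied, so member's share is 40% × €12167 = €4866.80. That would push OOP to €11566.80, over the €7150 cap, so member pays €7150 − €6700 = €450.

€450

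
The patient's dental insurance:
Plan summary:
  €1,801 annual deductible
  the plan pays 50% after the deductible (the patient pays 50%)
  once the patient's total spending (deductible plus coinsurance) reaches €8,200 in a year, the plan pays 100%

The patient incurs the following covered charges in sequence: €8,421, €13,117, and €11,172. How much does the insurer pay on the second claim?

€10,028

Bill 1, €8,421: €1,801 to deductible, leaving €6,620; 50% of €6,620 = €3,310. Patient owes €5,111 (running OOP €5,111). Plan pays €8,421 − €5,111 = €3,310.
Bill 2, €13,117: deductible already satisfied, so patient's share is 50% × €13,117 = €6,558.50. Adding that to €5,111 gives €11,669.50, past the €8,200 cap; patient pays only €8,200 − €5,111 = €3,089. Plan pays €13,117 − €3,089 = €10,028.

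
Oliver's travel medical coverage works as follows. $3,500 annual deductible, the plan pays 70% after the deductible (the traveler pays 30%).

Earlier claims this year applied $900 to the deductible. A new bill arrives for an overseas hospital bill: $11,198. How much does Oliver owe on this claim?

$5,179.40

Deductible still to meet: $3,500 − $900 = $2,600.
That leaves $11,198 − $2,600 = $8,598 for coinsurance.
Coinsurance: $8,598 × 30% = $2,579.40.
That puts the traveler's cost at $2,600 + $2,579.40 = $5,179.40.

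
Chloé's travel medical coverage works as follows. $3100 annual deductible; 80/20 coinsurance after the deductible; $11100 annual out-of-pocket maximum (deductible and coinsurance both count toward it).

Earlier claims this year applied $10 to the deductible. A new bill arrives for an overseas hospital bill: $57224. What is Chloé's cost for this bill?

$11090

$10 of the $3100 deductible is already met, leaving $3090.
The remaining $54134 (= $57224 − $3090) moves to coinsurance.
Traveler's 20% share of $54134 is $10826.80.
Traveler responsibility before any cap: $3090 + $10826.80 = $13916.80.
Year-to-date out-of-pocket would reach $10 + $13916.80 = $13926.80, above the $11100 maximum, so the traveler pays only $11100 − $10 = $11090.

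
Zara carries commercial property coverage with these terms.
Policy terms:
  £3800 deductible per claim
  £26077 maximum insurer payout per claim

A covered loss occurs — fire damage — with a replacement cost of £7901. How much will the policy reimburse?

£4101

Less the £3800 deductible: £7901 − £3800 = £4101.
That's under the £26077 cap, so the insurer reimburses the full £4101.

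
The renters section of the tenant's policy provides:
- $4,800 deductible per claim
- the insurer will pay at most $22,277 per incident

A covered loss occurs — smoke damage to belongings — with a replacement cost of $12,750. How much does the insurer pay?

$7,950

Subtract the deductible: $12,750 − $4,800 = $7,950.
$7,950 is within the $22,277 limit, so the insurer pays $7,950.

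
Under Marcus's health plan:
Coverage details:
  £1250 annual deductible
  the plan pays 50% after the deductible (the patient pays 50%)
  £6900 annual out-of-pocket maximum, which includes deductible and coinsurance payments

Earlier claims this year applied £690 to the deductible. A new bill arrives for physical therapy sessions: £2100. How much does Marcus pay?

£690 of the £1250 deductible is already met, leaving £560.
The remaining £1540 (= £2100 − £560) moves to coinsurance.
Coinsurance: £1540 × 50% = £770.
That puts the patient's cost at £560 + £770 = £1330 before any cap.
Total out-of-pocket so far would be £690 + £1330 = £2020, below the £6900 cap — no reduction.

£1330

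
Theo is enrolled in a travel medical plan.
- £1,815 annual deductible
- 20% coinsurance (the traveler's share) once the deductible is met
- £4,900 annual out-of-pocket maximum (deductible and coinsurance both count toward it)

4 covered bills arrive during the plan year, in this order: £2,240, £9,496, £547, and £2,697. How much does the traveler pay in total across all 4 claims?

£4,448

Claim 1 — £2,240: £1,815 finishes the deductible; £425 goes to coinsurance; 20% of £425 = £85. Traveler pays £1,900; OOP now £1,900.
Claim 2 — £9,496: 20% coinsurance on £9,496 = £1,899.20. Traveler owes £1,899.20 (running OOP £3,799.20).
Claim 3 — £547: deductible met; 20% of £547 = £109.40. Cost to traveler: £109.40. OOP to date £3,908.60.
Claim 4 — £2,697: deductible met; 20% of £2,697 = £539.40. Traveler pays £539.40; OOP now £4,448.
Summing the traveler's payments: £1,900 + £1,899.20 + £109.40 + £539.40 = £4,448.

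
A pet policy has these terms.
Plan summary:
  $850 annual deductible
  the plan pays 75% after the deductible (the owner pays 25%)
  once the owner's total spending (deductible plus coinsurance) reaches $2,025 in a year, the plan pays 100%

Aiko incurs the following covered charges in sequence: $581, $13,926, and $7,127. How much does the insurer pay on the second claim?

$12,482

Claim 1 ($581): all of it applies to the deductible. Owner pays $581; OOP now $581. Plan pays $581 − $581 = $0.
Claim 2 ($13,926): $269 finishes the deductible; $13,657 goes to coinsurance; coinsurance $13,657 × 25% = $3,414.25. Claim cost before the cap: $269 + $3,414.25 = $3,683.25. That would push OOP to $4,264.25, over the $2,025 cap, so owner pays $2,025 − $581 = $1,444. Plan pays $13,926 − $1,444 = $12,482.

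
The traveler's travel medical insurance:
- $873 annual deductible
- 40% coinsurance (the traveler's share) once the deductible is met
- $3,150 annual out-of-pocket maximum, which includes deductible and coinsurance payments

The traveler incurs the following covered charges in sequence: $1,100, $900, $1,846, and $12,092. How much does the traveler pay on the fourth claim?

Claim 1 — $1,100: deductible takes $873, $227 remains; 40% of $227 = $90.80. Traveler owes $963.80 (running OOP $963.80).
Claim 2 — $900: deductible already satisfied, so traveler's share is 40% × $900 = $360. Traveler owes $360 (running OOP $1,323.80).
Claim 3 — $1,846: deductible already satisfied, so traveler's share is 40% × $1,846 = $738.40. Cost to traveler: $738.40. OOP to date $2,062.20.
Claim 4 — $12,092: deductible already satisfied, so traveler's share is 40% × $12,092 = $4,836.80. Adding that to $2,062.20 gives $6,899, past the $3,150 cap; traveler pays only $3,150 − $2,062.20 = $1,087.80.

$1,087.80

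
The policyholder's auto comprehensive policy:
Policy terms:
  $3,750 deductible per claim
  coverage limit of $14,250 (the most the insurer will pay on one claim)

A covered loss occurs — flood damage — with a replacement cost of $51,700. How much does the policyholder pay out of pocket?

$37,450

Subtract the deductible: $51,700 − $3,750 = $47,950.
Since $47,950 > $14,250, the payout is capped at $14,250.
Policyholder's share is the uncovered remainder: $51,700 − $14,250 = $37,450.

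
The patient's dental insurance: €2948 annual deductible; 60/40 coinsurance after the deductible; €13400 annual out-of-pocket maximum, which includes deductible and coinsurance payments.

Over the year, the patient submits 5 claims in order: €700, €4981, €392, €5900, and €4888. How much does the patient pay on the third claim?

€156.80

Claim 1 (€700): all of it applies to the deductible. Cost to patient: €700. OOP to date €700.
Claim 2 (€4981): €2248 to deductible, leaving €2733; 40% of €2733 = €1093.20. Patient pays €3341.20; OOP now €4041.20.
Claim 3 (€392): deductible met; 40% of €392 = €156.80. Cost to patient: €156.80. OOP to date €4198.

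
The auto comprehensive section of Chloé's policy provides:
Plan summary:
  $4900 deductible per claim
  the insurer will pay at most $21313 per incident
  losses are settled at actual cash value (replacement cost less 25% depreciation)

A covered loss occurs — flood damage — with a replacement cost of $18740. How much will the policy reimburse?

$9155

Depreciate 25%: the covered value is $18740 × 0.75 = $14055.
Subtract the deductible: $14055 − $4900 = $9155.
$9155 is within the $21313 limit, so the insurer pays $9155.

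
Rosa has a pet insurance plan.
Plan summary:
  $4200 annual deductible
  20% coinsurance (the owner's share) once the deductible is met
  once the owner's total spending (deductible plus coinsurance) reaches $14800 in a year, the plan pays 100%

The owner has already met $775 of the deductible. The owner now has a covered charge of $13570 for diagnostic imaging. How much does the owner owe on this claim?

$5454

Remaining deductible: $4200 − $775 = $3425.
After the $3425 deductible portion, $13570 − $3425 = $10145 is subject to coinsurance.
Coinsurance: $10145 × 20% = $2029.
Owner responsibility before any cap: $3425 + $2029 = $5454.
Year-to-date out-of-pocket becomes $775 + $5454 = $6229, still under the $14800 maximum, so no cap applies.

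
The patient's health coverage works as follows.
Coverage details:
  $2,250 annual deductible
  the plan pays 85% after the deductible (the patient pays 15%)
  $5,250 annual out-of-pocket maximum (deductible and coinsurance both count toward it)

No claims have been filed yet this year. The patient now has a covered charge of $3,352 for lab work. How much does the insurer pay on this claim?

$936.70

Nothing has been paid toward the $2,250 deductible, so the first $2,250 of this charge is applied there.
After the $2,250 deductible portion, $3,352 − $2,250 = $1,102 is subject to coinsurance.
15% of $1,102 = $165.30 falls to the patient.
Patient responsibility before any cap: $2,250 + $165.30 = $2,415.30.
Year-to-date out-of-pocket becomes $0 + $2,415.30 = $2,415.30, still under the $5,250 maximum, so no cap applies.
The insurer covers the remainder: $3,352 − $2,415.30 = $936.70.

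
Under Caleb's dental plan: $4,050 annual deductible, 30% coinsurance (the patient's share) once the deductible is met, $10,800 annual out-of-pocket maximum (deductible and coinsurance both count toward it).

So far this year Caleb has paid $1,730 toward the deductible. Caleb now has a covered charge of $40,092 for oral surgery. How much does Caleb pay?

$9,070

$1,730 of the $4,050 deductible is already met, leaving $2,320.
The remaining $37,772 (= $40,092 − $2,320) moves to coinsurance.
Coinsurance: $37,772 × 30% = $11,331.60.
That puts the patient's cost at $2,320 + $11,331.60 = $13,651.60 before any cap.
Adding $13,651.60 to the $1,730 already spent would give $15,381.60, which exceeds the $10,800 cap; the patient pays just $10,800 − $1,730 = $9,070.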